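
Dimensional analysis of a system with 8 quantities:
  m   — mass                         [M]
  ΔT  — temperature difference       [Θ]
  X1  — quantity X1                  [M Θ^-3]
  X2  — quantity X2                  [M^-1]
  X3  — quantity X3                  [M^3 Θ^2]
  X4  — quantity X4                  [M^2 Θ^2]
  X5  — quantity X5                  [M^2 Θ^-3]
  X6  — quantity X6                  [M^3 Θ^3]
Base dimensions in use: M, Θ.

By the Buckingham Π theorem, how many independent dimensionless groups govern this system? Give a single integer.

6

Exponent matrix [M,Θ] × [m,ΔT,X1,X2,X3,X4,X5,X6]:
  M: [ 1  0  1 -1  3  2  2  3]
  Θ: [ 0  1 -3  0  2  2 -3  3]
Echelon form has 2 nonzero rows (pivots: m,ΔT)
8 vars − rank 2 = 6 Π groups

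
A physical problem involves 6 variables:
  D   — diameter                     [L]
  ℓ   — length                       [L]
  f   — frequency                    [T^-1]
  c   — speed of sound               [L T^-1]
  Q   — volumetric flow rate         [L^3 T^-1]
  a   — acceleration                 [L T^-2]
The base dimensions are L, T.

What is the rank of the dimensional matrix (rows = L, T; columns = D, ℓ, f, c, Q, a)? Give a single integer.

2

Dimensional matrix (L×T by D×ℓ×f×c×Q×a):
  L: [ 1  1  0  1  3  1]
  T: [ 0  0 -1 -1 -1 -2]
RREF → pivots at {D,f} ⇒ r = 2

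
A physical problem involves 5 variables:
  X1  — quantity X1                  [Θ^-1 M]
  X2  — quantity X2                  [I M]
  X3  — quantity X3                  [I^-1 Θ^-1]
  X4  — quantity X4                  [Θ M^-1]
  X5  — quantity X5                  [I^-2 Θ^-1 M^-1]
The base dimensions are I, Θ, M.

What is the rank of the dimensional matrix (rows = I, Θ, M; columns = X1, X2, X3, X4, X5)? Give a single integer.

2

Exponent matrix [I,Θ,M] × [X1,X2,X3,X4,X5]:
  I: [ 0  1 -1  0 -2]
  Θ: [-1  0 -1  1 -1]
  M: [ 1  1  0 -1 -1]
Echelon form has 2 nonzero rows (pivots: X1,X2)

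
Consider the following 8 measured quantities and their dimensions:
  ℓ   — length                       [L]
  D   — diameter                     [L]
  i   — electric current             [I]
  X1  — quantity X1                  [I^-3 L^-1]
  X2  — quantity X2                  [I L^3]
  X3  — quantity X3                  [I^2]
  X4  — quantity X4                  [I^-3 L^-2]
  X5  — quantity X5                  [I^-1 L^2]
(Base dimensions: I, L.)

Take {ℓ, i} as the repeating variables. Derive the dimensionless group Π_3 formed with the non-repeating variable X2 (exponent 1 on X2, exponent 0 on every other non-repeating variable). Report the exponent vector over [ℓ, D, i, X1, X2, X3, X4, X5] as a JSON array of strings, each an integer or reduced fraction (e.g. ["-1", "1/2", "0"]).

["-3", "0", "-1", "0", "1", "0", "0", "0"]

Exponent matrix [I,L] × [ℓ,D,i,X1,X2,X3,X4,X5]:
  I: [ 0  0  1 -3  1  2 -3 -1]
  L: [ 1  1  0 -1  3  0 -2  2]
Row reduction gives pivot columns ℓ,i; rank = 2
Repeat: ℓ,i; free: D,X1,X2,X3,X4,X5
RREF:
  r0: [   1    1    0   -1    3    0   -2    2]
  r1: [   0    0    1   -3    1    2   -3   -1]
Fix exponent of X2 at 1, D at 0, X1 at 0, X3 at 0, X4 at 0, X5 at 0; solve each RREF row for its pivot's exponent:
  r0: exp(ℓ) + (3)·1 = 0 ⇒ exp(ℓ) = -3
  r1: exp(i) + (1)·1 = 0 ⇒ exp(i) = -1
Π_3 = ℓ^-3 · i^-1 · X2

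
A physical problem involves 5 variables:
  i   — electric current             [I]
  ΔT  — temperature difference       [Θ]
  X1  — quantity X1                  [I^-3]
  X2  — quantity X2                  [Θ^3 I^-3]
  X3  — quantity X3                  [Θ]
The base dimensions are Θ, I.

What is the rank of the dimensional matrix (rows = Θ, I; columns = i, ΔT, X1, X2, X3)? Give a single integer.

Dimensional matrix (Θ×I by i×ΔT×X1×X2×X3):
  Θ: [ 0  1  0  3  1]
  I: [ 1  0 -3 -3  0]
Echelon form has 2 nonzero rows (pivots: i,ΔT)

2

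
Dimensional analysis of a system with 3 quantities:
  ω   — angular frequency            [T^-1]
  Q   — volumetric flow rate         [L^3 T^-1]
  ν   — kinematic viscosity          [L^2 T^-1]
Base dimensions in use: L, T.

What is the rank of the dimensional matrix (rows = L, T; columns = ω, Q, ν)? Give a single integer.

Dimensional matrix (L×T by ω×Q×ν):
  L: [ 0  3  2]
  T: [-1 -1 -1]
Row reduction gives pivot columns ω,Q; rank = 2

2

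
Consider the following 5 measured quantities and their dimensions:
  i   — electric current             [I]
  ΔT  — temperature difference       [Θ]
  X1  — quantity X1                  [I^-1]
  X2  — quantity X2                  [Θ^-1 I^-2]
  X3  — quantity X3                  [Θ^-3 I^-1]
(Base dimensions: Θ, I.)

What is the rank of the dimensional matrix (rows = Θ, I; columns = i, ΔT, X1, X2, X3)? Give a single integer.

Exponent matrix [Θ,I] × [i,ΔT,X1,X2,X3]:
  Θ: [ 0  1  0 -1 -3]
  I: [ 1  0 -1 -2 -1]
RREF → pivots at {i,ΔT} ⇒ r = 2

2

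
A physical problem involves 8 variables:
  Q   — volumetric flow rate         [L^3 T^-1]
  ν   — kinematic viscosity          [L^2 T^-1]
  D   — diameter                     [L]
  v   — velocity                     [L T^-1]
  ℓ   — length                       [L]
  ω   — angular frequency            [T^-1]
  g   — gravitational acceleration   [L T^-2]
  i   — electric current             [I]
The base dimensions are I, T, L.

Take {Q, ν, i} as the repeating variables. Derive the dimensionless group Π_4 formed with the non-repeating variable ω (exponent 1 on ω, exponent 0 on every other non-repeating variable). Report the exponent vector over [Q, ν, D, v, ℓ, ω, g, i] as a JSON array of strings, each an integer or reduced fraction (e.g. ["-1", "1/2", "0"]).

["2", "-3", "0", "0", "0", "1", "0", "0"]

Dimensional matrix (I×T×L by Q×ν×D×v×ℓ×ω×g×i):
  I: [ 0  0  0  0  0  0  0  1]
  T: [-1 -1  0 -1  0 -1 -2  0]
  L: [ 3  2  1  1  1  0  1  0]
RREF → pivots at {Q,ν,i} ⇒ r = 3
Pivot set = {Q,ν,i}, free = {D,v,ℓ,ω,g}
RREF:
  r0: [   1    0    1   -1    1   -2   -3    0]
  r1: [   0    1   -1    2   -1    3    5    0]
  r2: [   0    0    0    0    0    0    0    1]
Fix exponent of ω at 1, D at 0, v at 0, ℓ at 0, g at 0; solve each RREF row for its pivot's exponent:
  r0: exp(Q) + (-2)·1 = 0 ⇒ exp(Q) = 2
  r1: exp(ν) + (3)·1 = 0 ⇒ exp(ν) = -3
  r2: exp(i) + (0)·1 = 0 ⇒ exp(i) = 0
Π_4 = Q^2 · ν^-3 · ω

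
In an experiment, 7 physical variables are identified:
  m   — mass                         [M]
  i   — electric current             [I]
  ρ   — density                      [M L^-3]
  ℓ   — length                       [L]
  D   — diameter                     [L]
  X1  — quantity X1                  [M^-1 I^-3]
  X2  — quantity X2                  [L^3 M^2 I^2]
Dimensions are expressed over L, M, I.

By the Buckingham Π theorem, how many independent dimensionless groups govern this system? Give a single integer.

4

Exponent matrix [L,M,I] × [m,i,ρ,ℓ,D,X1,X2]:
  L: [ 0  0 -3  1  1  0  3]
  M: [ 1  0  1  0  0 -1  2]
  I: [ 0  1  0  0  0 -3  2]
Echelon form has 3 nonzero rows (pivots: m,i,ρ)
n=7, r=3 ⇒ 4 dimensionless groups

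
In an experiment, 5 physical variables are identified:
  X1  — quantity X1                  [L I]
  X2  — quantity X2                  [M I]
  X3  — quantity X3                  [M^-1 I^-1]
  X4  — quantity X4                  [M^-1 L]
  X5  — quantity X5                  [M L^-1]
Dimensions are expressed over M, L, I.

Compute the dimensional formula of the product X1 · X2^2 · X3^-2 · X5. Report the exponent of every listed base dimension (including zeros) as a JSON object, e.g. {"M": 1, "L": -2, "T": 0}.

Exponent matrix [M,L,I] × [X1,X2,X3,X4,X5]:
  M: [ 0  1 -1 -1  1]
  L: [ 1  0  0  1 -1]
  I: [ 1  1 -1  0  0]
  [M]: (1)·0+(2)·1+(-2)·-1+(1)·1 = 5
  [L]: (1)·1+(2)·0+(-2)·0+(1)·-1 = 0
  [I]: (1)·1+(2)·1+(-2)·-1+(1)·0 = 5
⇒ M^5 I^5

{"M": 5, "L": 0, "I": 5}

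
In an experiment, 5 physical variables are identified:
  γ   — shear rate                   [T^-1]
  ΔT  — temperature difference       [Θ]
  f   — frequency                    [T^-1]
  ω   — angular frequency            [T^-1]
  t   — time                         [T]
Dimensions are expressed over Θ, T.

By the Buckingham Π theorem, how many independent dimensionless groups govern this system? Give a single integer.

Dimensional matrix (Θ×T by γ×ΔT×f×ω×t):
  Θ: [ 0  1  0  0  0]
  T: [-1  0 -1 -1  1]
RREF → pivots at {γ,ΔT} ⇒ r = 2
5 vars − rank 2 = 3 Π groups

3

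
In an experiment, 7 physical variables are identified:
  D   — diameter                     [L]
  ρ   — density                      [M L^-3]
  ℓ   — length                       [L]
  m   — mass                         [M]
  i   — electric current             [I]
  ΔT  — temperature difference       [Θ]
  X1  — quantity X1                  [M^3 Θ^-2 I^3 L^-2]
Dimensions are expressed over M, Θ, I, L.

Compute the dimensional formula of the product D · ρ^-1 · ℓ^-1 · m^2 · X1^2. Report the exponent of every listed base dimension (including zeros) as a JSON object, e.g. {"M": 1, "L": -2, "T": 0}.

Exponent matrix [M,Θ,I,L] × [D,ρ,ℓ,m,i,ΔT,X1]:
  M: [ 0  1  0  1  0  0  3]
  Θ: [ 0  0  0  0  0  1 -2]
  I: [ 0  0  0  0  1  0  3]
  L: [ 1 -3  1  0  0  0 -2]
  [M]: (1)·0+(-1)·1+(-1)·0+(2)·1+(2)·3 = 7
  [Θ]: (1)·0+(-1)·0+(-1)·0+(2)·0+(2)·-2 = -4
  [I]: (1)·0+(-1)·0+(-1)·0+(2)·0+(2)·3 = 6
  [L]: (1)·1+(-1)·-3+(-1)·1+(2)·0+(2)·-2 = -1
⇒ M^7 Θ^-4 I^6 L^-1

{"M": 7, "Θ": -4, "I": 6, "L": -1}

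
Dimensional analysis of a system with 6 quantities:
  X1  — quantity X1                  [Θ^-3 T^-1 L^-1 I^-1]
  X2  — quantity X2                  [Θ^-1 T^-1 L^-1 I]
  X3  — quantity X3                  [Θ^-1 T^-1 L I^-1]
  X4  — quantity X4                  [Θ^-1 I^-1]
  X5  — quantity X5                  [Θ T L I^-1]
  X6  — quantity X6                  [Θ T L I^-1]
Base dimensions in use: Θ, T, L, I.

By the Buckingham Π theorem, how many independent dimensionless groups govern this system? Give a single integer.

Write exponents as rows Θ,T,L,I / cols X1,X2,X3,X4,X5,X6:
  Θ: [-3 -1 -1 -1  1  1]
  T: [-1 -1 -1  0  1  1]
  L: [-1 -1  1  0  1  1]
  I: [-1  1 -1 -1 -1 -1]
Row reduction gives pivot columns X1,X2,X3; rank = 3
6 vars − rank 3 = 3 Π groups

3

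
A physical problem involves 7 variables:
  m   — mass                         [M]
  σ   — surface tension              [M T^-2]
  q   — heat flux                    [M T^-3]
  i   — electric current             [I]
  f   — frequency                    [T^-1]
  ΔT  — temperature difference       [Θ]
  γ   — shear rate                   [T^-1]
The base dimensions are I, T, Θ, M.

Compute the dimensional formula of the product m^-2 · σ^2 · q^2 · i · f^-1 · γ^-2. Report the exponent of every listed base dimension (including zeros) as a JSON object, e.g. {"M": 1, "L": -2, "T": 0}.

{"I": 1, "T": -7, "Θ": 0, "M": 2}

Exponent matrix [I,T,Θ,M] × [m,σ,q,i,f,ΔT,γ]:
  I: [ 0  0  0  1  0  0  0]
  T: [ 0 -2 -3  0 -1  0 -1]
  Θ: [ 0  0  0  0  0  1  0]
  M: [ 1  1  1  0  0  0  0]
  [I]: (-2)·0+(2)·0+(2)·0+(1)·1+(-1)·0+(-2)·0 = 1
  [T]: (-2)·0+(2)·-2+(2)·-3+(1)·0+(-1)·-1+(-2)·-1 = -7
  [Θ]: (-2)·0+(2)·0+(2)·0+(1)·0+(-1)·0+(-2)·0 = 0
  [M]: (-2)·1+(2)·1+(2)·1+(1)·0+(-1)·0+(-2)·0 = 2
⇒ I T^-7 M^2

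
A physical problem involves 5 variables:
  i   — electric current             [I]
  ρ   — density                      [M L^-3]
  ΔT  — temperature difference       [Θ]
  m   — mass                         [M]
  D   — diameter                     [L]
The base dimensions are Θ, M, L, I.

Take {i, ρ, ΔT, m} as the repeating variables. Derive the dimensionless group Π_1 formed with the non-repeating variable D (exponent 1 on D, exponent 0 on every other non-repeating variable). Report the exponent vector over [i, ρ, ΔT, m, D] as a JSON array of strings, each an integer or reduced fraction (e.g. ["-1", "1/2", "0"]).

["0", "1/3", "0", "-1/3", "1"]

Write exponents as rows Θ,M,L,I / cols i,ρ,ΔT,m,D:
  Θ: [ 0  0  1  0  0]
  M: [ 0  1  0  1  0]
  L: [ 0 -3  0  0  1]
  I: [ 1  0  0  0  0]
Echelon form has 4 nonzero rows (pivots: i,ρ,ΔT,m)
Pivot set = {i,ρ,ΔT,m}, free = {D}
RREF:
  r0: [   1    0    0    0    0]
  r1: [   0    1    0    0 -1/3]
  r2: [   0    0    1    0    0]
  r3: [   0    0    0    1  1/3]
Fix exponent of D at 1; solve each RREF row for its pivot's exponent:
  r0: exp(i) + (0)·1 = 0 ⇒ exp(i) = 0
  r1: exp(ρ) + (-1/3)·1 = 0 ⇒ exp(ρ) = 1/3
  r2: exp(ΔT) + (0)·1 = 0 ⇒ exp(ΔT) = 0
  r3: exp(m) + (1/3)·1 = 0 ⇒ exp(m) = -1/3
Π_1 = ρ^(1/3) · m^(-1/3) · D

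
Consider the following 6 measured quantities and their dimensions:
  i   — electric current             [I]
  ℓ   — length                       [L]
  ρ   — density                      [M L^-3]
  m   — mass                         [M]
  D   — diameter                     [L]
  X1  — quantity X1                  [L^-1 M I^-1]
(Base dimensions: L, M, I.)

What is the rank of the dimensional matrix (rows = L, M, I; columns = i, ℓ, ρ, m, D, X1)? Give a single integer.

3

Write exponents as rows L,M,I / cols i,ℓ,ρ,m,D,X1:
  L: [ 0  1 -3  0  1 -1]
  M: [ 0  0  1  1  0  1]
  I: [ 1  0  0  0  0 -1]
RREF → pivots at {i,ℓ,ρ} ⇒ r = 3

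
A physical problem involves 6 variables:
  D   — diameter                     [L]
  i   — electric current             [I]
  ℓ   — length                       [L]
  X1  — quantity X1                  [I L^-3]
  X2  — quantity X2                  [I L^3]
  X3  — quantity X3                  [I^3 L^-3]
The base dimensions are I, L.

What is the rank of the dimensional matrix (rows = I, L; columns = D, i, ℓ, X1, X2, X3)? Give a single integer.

2

Write exponents as rows I,L / cols D,i,ℓ,X1,X2,X3:
  I: [ 0  1  0  1  1  3]
  L: [ 1  0  1 -3  3 -3]
Echelon form has 2 nonzero rows (pivots: D,i)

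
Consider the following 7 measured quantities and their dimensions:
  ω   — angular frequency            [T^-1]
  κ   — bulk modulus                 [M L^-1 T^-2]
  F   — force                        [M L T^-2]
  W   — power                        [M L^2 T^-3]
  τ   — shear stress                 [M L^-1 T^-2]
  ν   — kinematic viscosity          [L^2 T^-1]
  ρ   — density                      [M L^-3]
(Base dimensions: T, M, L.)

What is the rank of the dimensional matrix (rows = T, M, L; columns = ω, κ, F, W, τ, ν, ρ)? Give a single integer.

Dimensional matrix (T×M×L by ω×κ×F×W×τ×ν×ρ):
  T: [-1 -2 -2 -3 -2 -1  0]
  M: [ 0  1  1  1  1  0  1]
  L: [ 0 -1  1  2 -1  2 -3]
RREF → pivots at {ω,κ,F} ⇒ r = 3

3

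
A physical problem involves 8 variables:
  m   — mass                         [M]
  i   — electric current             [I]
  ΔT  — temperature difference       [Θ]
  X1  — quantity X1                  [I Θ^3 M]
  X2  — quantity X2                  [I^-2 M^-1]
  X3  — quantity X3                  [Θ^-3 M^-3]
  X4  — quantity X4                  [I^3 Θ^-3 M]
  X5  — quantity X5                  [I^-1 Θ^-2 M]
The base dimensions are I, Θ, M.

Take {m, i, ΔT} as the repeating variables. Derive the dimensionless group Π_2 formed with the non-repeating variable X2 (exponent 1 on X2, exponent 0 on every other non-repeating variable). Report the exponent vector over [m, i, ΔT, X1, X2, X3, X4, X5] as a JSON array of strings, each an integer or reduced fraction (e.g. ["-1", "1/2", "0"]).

Write exponents as rows I,Θ,M / cols m,i,ΔT,X1,X2,X3,X4,X5:
  I: [ 0  1  0  1 -2  0  3 -1]
  Θ: [ 0  0  1  3  0 -3 -3 -2]
  M: [ 1  0  0  1 -1 -3  1  1]
Row reduction gives pivot columns m,i,ΔT; rank = 3
Pivot set = {m,i,ΔT}, free = {X1,X2,X3,X4,X5}
RREF:
  r0: [   1    0    0    1   -1   -3    1    1]
  r1: [   0    1    0    1   -2    0    3   -1]
  r2: [   0    0    1    3    0   -3   -3   -2]
Fix exponent of X2 at 1, X1 at 0, X3 at 0, X4 at 0, X5 at 0; solve each RREF row for its pivot's exponent:
  r0: exp(m) + (-1)·1 = 0 ⇒ exp(m) = 1
  r1: exp(i) + (-2)·1 = 0 ⇒ exp(i) = 2
  r2: exp(ΔT) + (0)·1 = 0 ⇒ exp(ΔT) = 0
Π_2 = m · i^2 · X2

["1", "2", "0", "0", "1", "0", "0", "0"]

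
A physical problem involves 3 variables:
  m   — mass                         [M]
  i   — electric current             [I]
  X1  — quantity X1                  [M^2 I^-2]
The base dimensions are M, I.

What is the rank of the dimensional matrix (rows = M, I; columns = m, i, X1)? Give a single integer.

Write exponents as rows M,I / cols m,i,X1:
  M: [ 1  0  2]
  I: [ 0  1 -2]
Echelon form has 2 nonzero rows (pivots: m,i)

2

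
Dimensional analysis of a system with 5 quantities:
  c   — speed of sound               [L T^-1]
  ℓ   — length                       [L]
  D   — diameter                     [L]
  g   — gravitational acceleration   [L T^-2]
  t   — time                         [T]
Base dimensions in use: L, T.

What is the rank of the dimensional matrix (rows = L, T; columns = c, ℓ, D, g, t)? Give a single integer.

2

Exponent matrix [L,T] × [c,ℓ,D,g,t]:
  L: [ 1  1  1  1  0]
  T: [-1  0  0 -2  1]
RREF → pivots at {c,ℓ} ⇒ r = 2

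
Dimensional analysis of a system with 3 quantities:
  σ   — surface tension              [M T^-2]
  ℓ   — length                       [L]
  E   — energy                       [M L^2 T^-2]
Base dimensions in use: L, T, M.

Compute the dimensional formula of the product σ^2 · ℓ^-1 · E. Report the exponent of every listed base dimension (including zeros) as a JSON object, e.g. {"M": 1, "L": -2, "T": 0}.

Write exponents as rows L,T,M / cols σ,ℓ,E:
  L: [ 0  1  2]
  T: [-2  0 -2]
  M: [ 1  0  1]
  [L]: (2)·0+(-1)·1+(1)·2 = 1
  [T]: (2)·-2+(-1)·0+(1)·-2 = -6
  [M]: (2)·1+(-1)·0+(1)·1 = 3
⇒ L T^-6 M^3

{"L": 1, "T": -6, "M": 3}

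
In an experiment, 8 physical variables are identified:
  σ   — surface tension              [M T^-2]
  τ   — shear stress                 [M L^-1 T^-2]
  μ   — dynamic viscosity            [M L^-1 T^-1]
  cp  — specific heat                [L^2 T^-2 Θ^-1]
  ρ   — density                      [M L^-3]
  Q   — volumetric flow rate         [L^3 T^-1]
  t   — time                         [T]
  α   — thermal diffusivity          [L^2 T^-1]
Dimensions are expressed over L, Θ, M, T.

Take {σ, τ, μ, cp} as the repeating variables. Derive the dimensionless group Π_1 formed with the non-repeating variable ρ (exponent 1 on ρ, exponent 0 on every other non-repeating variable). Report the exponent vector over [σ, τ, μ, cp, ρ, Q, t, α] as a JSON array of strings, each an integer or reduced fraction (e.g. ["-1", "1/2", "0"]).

["2", "-1", "-2", "0", "1", "0", "0", "0"]

Write exponents as rows L,Θ,M,T / cols σ,τ,μ,cp,ρ,Q,t,α:
  L: [ 0 -1 -1  2 -3  3  0  2]
  Θ: [ 0  0  0 -1  0  0  0  0]
  M: [ 1  1  1  0  1  0  0  0]
  T: [-2 -2 -1 -2  0 -1  1 -1]
Row reduction gives pivot columns σ,τ,μ,cp; rank = 4
Repeat: σ,τ,μ,cp; free: ρ,Q,t,α
RREF:
  r0: [   1    0    0    0   -2    3    0    2]
  r1: [   0    1    0    0    1   -2   -1   -1]
  r2: [   0    0    1    0    2   -1    1   -1]
  r3: [   0    0    0    1    0    0    0    0]
Fix exponent of ρ at 1, Q at 0, t at 0, α at 0; solve each RREF row for its pivot's exponent:
  r0: exp(σ) + (-2)·1 = 0 ⇒ exp(σ) = 2
  r1: exp(τ) + (1)·1 = 0 ⇒ exp(τ) = -1
  r2: exp(μ) + (2)·1 = 0 ⇒ exp(μ) = -2
  r3: exp(cp) + (0)·1 = 0 ⇒ exp(cp) = 0
Π_1 = σ^2 · τ^-1 · μ^-2 · ρ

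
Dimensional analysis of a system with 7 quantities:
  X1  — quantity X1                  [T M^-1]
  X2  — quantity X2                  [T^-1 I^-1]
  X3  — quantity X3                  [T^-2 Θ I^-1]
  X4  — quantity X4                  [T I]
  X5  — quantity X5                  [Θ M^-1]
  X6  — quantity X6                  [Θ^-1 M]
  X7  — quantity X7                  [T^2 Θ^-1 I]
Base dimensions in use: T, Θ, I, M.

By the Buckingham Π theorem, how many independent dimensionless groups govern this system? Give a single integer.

4

Write exponents as rows T,Θ,I,M / cols X1,X2,X3,X4,X5,X6,X7:
  T: [ 1 -1 -2  1  0  0  2]
  Θ: [ 0  0  1  0  1 -1 -1]
  I: [ 0 -1 -1  1  0  0  1]
  M: [-1  0  0  0 -1  1  0]
Echelon form has 3 nonzero rows (pivots: X1,X2,X3)
Π count = n − r = 7 − 3 = 4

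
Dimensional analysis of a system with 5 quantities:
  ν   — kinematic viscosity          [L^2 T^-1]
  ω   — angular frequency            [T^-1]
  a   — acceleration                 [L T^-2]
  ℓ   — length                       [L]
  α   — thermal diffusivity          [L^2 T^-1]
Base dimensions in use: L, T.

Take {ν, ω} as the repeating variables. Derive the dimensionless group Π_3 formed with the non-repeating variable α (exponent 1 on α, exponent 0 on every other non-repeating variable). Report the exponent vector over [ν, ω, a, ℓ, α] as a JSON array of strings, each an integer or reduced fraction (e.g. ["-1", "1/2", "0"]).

Exponent matrix [L,T] × [ν,ω,a,ℓ,α]:
  L: [ 2  0  1  1  2]
  T: [-1 -1 -2  0 -1]
Row reduction gives pivot columns ν,ω; rank = 2
Repeat: ν,ω; free: a,ℓ,α
RREF:
  r0: [   1    0  1/2  1/2    1]
  r1: [   0    1  3/2 -1/2    0]
Fix exponent of α at 1, a at 0, ℓ at 0; solve each RREF row for its pivot's exponent:
  r0: exp(ν) + (1)·1 = 0 ⇒ exp(ν) = -1
  r1: exp(ω) + (0)·1 = 0 ⇒ exp(ω) = 0
Π_3 = ν^-1 · α

["-1", "0", "0", "0", "1"]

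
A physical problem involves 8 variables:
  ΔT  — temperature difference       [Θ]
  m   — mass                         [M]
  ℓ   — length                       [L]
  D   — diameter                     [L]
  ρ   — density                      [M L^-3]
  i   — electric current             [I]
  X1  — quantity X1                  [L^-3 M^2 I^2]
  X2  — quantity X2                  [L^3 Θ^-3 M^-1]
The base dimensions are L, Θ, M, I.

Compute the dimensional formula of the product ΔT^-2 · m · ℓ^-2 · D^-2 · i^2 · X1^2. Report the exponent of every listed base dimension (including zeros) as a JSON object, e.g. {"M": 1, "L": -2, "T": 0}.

Write exponents as rows L,Θ,M,I / cols ΔT,m,ℓ,D,ρ,i,X1,X2:
  L: [ 0  0  1  1 -3  0 -3  3]
  Θ: [ 1  0  0  0  0  0  0 -3]
  M: [ 0  1  0  0  1  0  2 -1]
  I: [ 0  0  0  0  0  1  2  0]
  [L]: (-2)·0+(1)·0+(-2)·1+(-2)·1+(2)·0+(2)·-3 = -10
  [Θ]: (-2)·1+(1)·0+(-2)·0+(-2)·0+(2)·0+(2)·0 = -2
  [M]: (-2)·0+(1)·1+(-2)·0+(-2)·0+(2)·0+(2)·2 = 5
  [I]: (-2)·0+(1)·0+(-2)·0+(-2)·0+(2)·1+(2)·2 = 6
⇒ L^-10 Θ^-2 M^5 I^6

{"L": -10, "Θ": -2, "M": 5, "I": 6}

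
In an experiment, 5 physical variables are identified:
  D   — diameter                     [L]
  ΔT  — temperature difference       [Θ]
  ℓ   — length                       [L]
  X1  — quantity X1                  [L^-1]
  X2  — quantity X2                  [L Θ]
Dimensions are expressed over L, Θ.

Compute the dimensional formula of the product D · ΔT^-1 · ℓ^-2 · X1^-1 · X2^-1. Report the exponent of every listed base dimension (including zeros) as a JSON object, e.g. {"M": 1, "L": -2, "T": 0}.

Write exponents as rows L,Θ / cols D,ΔT,ℓ,X1,X2:
  L: [ 1  0  1 -1  1]
  Θ: [ 0  1  0  0  1]
  [L]: (1)·1+(-1)·0+(-2)·1+(-1)·-1+(-1)·1 = -1
  [Θ]: (1)·0+(-1)·1+(-2)·0+(-1)·0+(-1)·1 = -2
⇒ L^-1 Θ^-2

{"L": -1, "Θ": -2}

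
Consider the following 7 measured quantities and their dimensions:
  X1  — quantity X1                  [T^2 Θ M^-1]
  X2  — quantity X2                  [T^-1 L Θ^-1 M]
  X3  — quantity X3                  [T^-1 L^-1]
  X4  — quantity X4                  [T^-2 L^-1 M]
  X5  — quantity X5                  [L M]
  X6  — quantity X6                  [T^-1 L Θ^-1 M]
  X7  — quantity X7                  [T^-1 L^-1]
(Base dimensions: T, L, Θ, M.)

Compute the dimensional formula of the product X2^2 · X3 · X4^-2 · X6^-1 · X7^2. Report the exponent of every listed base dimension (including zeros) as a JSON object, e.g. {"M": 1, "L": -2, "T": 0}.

Write exponents as rows T,L,Θ,M / cols X1,X2,X3,X4,X5,X6,X7:
  T: [ 2 -1 -1 -2  0 -1 -1]
  L: [ 0  1 -1 -1  1  1 -1]
  Θ: [ 1 -1  0  0  0 -1  0]
  M: [-1  1  0  1  1  1  0]
  [T]: (2)·-1+(1)·-1+(-2)·-2+(-1)·-1+(2)·-1 = 0
  [L]: (2)·1+(1)·-1+(-2)·-1+(-1)·1+(2)·-1 = 0
  [Θ]: (2)·-1+(1)·0+(-2)·0+(-1)·-1+(2)·0 = -1
  [M]: (2)·1+(1)·0+(-2)·1+(-1)·1+(2)·0 = -1
⇒ Θ^-1 M^-1

{"T": 0, "L": 0, "Θ": -1, "M": -1}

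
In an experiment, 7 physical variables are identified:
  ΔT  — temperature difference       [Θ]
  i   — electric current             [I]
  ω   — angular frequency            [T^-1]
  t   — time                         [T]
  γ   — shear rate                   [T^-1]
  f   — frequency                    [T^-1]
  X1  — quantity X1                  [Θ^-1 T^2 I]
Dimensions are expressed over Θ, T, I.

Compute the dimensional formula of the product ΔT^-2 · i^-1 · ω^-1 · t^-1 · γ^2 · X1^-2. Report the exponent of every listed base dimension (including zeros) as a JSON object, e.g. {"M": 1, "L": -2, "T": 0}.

Write exponents as rows Θ,T,I / cols ΔT,i,ω,t,γ,f,X1:
  Θ: [ 1  0  0  0  0  0 -1]
  T: [ 0  0 -1  1 -1 -1  2]
  I: [ 0  1  0  0  0  0  1]
  [Θ]: (-2)·1+(-1)·0+(-1)·0+(-1)·0+(2)·0+(-2)·-1 = 0
  [T]: (-2)·0+(-1)·0+(-1)·-1+(-1)·1+(2)·-1+(-2)·2 = -6
  [I]: (-2)·0+(-1)·1+(-1)·0+(-1)·0+(2)·0+(-2)·1 = -3
⇒ T^-6 I^-3

{"Θ": 0, "T": -6, "I": -3}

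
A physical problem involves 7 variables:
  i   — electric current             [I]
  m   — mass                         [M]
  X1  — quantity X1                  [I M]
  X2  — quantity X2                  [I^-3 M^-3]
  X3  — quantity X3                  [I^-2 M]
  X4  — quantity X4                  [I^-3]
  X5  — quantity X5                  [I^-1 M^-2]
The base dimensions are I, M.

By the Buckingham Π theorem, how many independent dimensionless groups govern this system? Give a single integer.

Exponent matrix [I,M] × [i,m,X1,X2,X3,X4,X5]:
  I: [ 1  0  1 -3 -2 -3 -1]
  M: [ 0  1  1 -3  1  0 -2]
RREF → pivots at {i,m} ⇒ r = 2
n=7, r=2 ⇒ 5 dimensionless groups

5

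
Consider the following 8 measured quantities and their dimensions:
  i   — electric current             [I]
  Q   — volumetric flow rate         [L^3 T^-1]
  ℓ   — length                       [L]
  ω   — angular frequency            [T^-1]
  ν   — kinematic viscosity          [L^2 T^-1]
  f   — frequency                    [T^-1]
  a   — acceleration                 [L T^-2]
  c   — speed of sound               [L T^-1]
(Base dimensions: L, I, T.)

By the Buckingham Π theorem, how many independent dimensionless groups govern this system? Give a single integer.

5

Exponent matrix [L,I,T] × [i,Q,ℓ,ω,ν,f,a,c]:
  L: [ 0  3  1  0  2  0  1  1]
  I: [ 1  0  0  0  0  0  0  0]
  T: [ 0 -1  0 -1 -1 -1 -2 -1]
Row reduction gives pivot columns i,Q,ℓ; rank = 3
n=8, r=3 ⇒ 5 dimensionless groups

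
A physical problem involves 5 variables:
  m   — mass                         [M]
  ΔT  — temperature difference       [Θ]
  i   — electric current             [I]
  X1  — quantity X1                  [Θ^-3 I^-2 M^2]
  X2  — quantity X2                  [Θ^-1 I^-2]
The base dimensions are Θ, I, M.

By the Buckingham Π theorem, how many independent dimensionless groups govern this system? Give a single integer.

2

Dimensional matrix (Θ×I×M by m×ΔT×i×X1×X2):
  Θ: [ 0  1  0 -3 -1]
  I: [ 0  0  1 -2 -2]
  M: [ 1  0  0  2  0]
Echelon form has 3 nonzero rows (pivots: m,ΔT,i)
n=5, r=3 ⇒ 2 dimensionless groups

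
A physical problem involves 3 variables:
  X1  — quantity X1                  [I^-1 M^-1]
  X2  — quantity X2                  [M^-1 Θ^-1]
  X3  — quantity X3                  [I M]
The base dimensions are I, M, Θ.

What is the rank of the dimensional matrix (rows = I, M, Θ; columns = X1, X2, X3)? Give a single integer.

Write exponents as rows I,M,Θ / cols X1,X2,X3:
  I: [-1  0  1]
  M: [-1 -1  1]
  Θ: [ 0 -1  0]
Echelon form has 2 nonzero rows (pivots: X1,X2)

2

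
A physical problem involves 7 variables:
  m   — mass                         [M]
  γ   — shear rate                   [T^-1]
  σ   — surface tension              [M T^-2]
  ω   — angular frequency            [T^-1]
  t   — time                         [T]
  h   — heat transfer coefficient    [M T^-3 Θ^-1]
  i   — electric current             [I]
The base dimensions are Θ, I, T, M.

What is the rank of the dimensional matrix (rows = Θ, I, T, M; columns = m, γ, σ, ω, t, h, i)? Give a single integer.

Exponent matrix [Θ,I,T,M] × [m,γ,σ,ω,t,h,i]:
  Θ: [ 0  0  0  0  0 -1  0]
  I: [ 0  0  0  0  0  0  1]
  T: [ 0 -1 -2 -1  1 -3  0]
  M: [ 1  0  1  0  0  1  0]
Echelon form has 4 nonzero rows (pivots: m,γ,h,i)

4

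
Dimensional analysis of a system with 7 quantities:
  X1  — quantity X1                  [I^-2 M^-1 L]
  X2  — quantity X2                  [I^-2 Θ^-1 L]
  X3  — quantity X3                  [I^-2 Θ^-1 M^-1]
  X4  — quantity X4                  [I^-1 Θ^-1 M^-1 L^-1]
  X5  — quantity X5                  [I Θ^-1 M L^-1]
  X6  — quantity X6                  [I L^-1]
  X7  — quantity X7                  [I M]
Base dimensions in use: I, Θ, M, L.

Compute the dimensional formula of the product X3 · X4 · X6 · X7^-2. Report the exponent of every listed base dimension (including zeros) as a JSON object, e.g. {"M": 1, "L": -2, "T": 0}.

{"I": -4, "Θ": -2, "M": -4, "L": -2}

Write exponents as rows I,Θ,M,L / cols X1,X2,X3,X4,X5,X6,X7:
  I: [-2 -2 -2 -1  1  1  1]
  Θ: [ 0 -1 -1 -1 -1  0  0]
  M: [-1  0 -1 -1  1  0  1]
  L: [ 1  1  0 -1 -1 -1  0]
  [I]: (1)·-2+(1)·-1+(1)·1+(-2)·1 = -4
  [Θ]: (1)·-1+(1)·-1+(1)·0+(-2)·0 = -2
  [M]: (1)·-1+(1)·-1+(1)·0+(-2)·1 = -4
  [L]: (1)·0+(1)·-1+(1)·-1+(-2)·0 = -2
⇒ I^-4 Θ^-2 M^-4 L^-2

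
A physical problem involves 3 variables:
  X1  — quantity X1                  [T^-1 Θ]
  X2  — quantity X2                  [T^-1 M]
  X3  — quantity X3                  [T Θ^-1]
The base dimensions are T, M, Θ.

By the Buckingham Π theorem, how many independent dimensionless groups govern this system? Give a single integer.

Exponent matrix [T,M,Θ] × [X1,X2,X3]:
  T: [-1 -1  1]
  M: [ 0  1  0]
  Θ: [ 1  0 -1]
RREF → pivots at {X1,X2} ⇒ r = 2
3 vars − rank 2 = 1 Π group

1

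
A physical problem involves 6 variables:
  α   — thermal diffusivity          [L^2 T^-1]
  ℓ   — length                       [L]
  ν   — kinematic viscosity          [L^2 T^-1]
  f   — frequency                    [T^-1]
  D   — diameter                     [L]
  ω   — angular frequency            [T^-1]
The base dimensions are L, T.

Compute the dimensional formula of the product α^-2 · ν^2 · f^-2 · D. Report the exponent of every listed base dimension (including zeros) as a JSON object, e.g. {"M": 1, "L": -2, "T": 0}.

Write exponents as rows L,T / cols α,ℓ,ν,f,D,ω:
  L: [ 2  1  2  0  1  0]
  T: [-1  0 -1 -1  0 -1]
  [L]: (-2)·2+(2)·2+(-2)·0+(1)·1 = 1
  [T]: (-2)·-1+(2)·-1+(-2)·-1+(1)·0 = 2
⇒ L T^2

{"L": 1, "T": 2}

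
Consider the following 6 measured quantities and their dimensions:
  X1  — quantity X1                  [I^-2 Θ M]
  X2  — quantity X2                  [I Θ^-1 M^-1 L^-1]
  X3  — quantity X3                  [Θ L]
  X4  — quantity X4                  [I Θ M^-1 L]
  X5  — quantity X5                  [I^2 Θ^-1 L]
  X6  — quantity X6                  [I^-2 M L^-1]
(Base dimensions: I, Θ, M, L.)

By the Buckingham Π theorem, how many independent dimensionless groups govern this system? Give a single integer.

Write exponents as rows I,Θ,M,L / cols X1,X2,X3,X4,X5,X6:
  I: [-2  1  0  1  2 -2]
  Θ: [ 1 -1  1  1 -1  0]
  M: [ 1 -1  0 -1  0  1]
  L: [ 0 -1  1  1  1 -1]
RREF → pivots at {X1,X2,X3} ⇒ r = 3
n=6, r=3 ⇒ 3 dimensionless groups

3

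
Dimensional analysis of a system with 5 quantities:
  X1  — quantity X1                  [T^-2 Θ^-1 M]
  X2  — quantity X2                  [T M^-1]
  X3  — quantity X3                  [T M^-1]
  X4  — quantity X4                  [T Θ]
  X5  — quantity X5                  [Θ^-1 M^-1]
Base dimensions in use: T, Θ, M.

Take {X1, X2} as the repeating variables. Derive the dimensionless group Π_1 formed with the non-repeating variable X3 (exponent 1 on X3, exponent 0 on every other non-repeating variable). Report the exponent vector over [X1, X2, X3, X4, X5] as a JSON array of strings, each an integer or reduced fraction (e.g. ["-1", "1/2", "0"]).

["0", "-1", "1", "0", "0"]

Write exponents as rows T,Θ,M / cols X1,X2,X3,X4,X5:
  T: [-2  1  1  1  0]
  Θ: [-1  0  0  1 -1]
  M: [ 1 -1 -1  0 -1]
Echelon form has 2 nonzero rows (pivots: X1,X2)
Pivot set = {X1,X2}, free = {X3,X4,X5}
RREF:
  r0: [   1    0    0   -1    1]
  r1: [   0    1    1   -1    2]
  r2: [   0    0    0    0    0]
Fix exponent of X3 at 1, X4 at 0, X5 at 0; solve each RREF row for its pivot's exponent:
  r0: exp(X1) + (0)·1 = 0 ⇒ exp(X1) = 0
  r1: exp(X2) + (1)·1 = 0 ⇒ exp(X2) = -1
Π_1 = X2^-1 · X3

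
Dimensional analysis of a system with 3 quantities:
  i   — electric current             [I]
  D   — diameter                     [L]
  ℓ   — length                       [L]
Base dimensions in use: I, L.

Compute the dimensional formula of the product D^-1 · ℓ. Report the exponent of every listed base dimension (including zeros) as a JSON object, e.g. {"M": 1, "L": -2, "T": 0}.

{"I": 0, "L": 0}

Write exponents as rows I,L / cols i,D,ℓ:
  I: [ 1  0  0]
  L: [ 0  1  1]
  [I]: (-1)·0+(1)·0 = 0
  [L]: (-1)·1+(1)·1 = 0
⇒ 1 (dimensionless)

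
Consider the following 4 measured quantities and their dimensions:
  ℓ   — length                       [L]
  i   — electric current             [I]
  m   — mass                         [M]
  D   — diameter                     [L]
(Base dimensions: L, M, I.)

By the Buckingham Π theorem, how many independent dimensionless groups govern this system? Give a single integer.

Write exponents as rows L,M,I / cols ℓ,i,m,D:
  L: [ 1  0  0  1]
  M: [ 0  0  1  0]
  I: [ 0  1  0  0]
RREF → pivots at {ℓ,i,m} ⇒ r = 3
Π count = n − r = 4 − 3 = 1

1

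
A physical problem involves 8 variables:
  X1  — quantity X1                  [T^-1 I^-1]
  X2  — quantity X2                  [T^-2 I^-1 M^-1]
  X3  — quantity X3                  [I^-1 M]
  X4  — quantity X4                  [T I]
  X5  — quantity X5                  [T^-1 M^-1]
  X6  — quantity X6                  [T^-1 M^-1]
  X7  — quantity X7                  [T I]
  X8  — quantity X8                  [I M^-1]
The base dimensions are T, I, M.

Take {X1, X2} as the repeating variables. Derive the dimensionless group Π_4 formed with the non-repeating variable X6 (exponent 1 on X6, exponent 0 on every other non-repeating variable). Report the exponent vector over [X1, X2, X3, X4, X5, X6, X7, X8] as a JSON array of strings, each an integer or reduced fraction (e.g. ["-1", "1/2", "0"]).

Dimensional matrix (T×I×M by X1×X2×X3×X4×X5×X6×X7×X8):
  T: [-1 -2  0  1 -1 -1  1  0]
  I: [-1 -1 -1  1  0  0  1  1]
  M: [ 0 -1  1  0 -1 -1  0 -1]
Row reduction gives pivot columns X1,X2; rank = 2
Repeat: X1,X2; free: X3,X4,X5,X6,X7,X8
RREF:
  r0: [   1    0    2   -1   -1   -1   -1   -2]
  r1: [   0    1   -1    0    1    1    0    1]
  r2: [   0    0    0    0    0    0    0    0]
Fix exponent of X6 at 1, X3 at 0, X4 at 0, X5 at 0, X7 at 0, X8 at 0; solve each RREF row for its pivot's exponent:
  r0: exp(X1) + (-1)·1 = 0 ⇒ exp(X1) = 1
  r1: exp(X2) + (1)·1 = 0 ⇒ exp(X2) = -1
Π_4 = X1 · X2^-1 · X6

["1", "-1", "0", "0", "0", "1", "0", "0"]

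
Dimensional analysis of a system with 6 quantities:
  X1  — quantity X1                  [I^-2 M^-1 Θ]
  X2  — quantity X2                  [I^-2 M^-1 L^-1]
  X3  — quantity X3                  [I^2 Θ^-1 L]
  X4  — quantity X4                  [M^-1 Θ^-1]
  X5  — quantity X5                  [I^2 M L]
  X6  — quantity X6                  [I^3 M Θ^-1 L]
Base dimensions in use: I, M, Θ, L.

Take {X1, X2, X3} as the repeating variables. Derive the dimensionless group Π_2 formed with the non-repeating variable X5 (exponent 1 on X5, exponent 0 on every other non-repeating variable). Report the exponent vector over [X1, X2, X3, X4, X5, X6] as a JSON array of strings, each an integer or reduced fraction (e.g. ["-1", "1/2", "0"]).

Dimensional matrix (I×M×Θ×L by X1×X2×X3×X4×X5×X6):
  I: [-2 -2  2  0  2  3]
  M: [-1 -1  0 -1  1  1]
  Θ: [ 1  0 -1 -1  0 -1]
  L: [ 0 -1  1  0  1  1]
RREF → pivots at {X1,X2,X3} ⇒ r = 3
Pivot set = {X1,X2,X3}, free = {X4,X5,X6}
RREF:
  r0: [   1    0    0    0    0 -1/2]
  r1: [   0    1    0    1   -1 -1/2]
  r2: [   0    0    1    1    0  1/2]
  r3: [   0    0    0    0    0    0]
Fix exponent of X5 at 1, X4 at 0, X6 at 0; solve each RREF row for its pivot's exponent:
  r0: exp(X1) + (0)·1 = 0 ⇒ exp(X1) = 0
  r1: exp(X2) + (-1)·1 = 0 ⇒ exp(X2) = 1
  r2: exp(X3) + (0)·1 = 0 ⇒ exp(X3) = 0
Π_2 = X2 · X5

["0", "1", "0", "0", "1", "0"]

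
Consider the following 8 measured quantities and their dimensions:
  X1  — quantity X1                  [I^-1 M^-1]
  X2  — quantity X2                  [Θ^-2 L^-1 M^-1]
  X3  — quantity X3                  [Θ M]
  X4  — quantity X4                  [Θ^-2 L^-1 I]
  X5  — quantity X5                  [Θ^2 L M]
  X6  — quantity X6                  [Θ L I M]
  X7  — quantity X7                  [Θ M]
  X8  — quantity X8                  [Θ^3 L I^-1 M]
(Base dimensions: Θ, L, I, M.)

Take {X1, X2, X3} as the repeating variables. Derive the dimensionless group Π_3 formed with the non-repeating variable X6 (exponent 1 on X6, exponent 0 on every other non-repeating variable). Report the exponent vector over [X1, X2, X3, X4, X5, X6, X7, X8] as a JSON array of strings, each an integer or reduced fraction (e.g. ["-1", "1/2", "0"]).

Exponent matrix [Θ,L,I,M] × [X1,X2,X3,X4,X5,X6,X7,X8]:
  Θ: [ 0 -2  1 -2  2  1  1  3]
  L: [ 0 -1  0 -1  1  1  0  1]
  I: [-1  0  0  1  0  1  0 -1]
  M: [-1 -1  1  0  1  1  1  1]
Echelon form has 3 nonzero rows (pivots: X1,X2,X3)
Repeat: X1,X2,X3; free: X4,X5,X6,X7,X8
RREF:
  r0: [   1    0    0   -1    0   -1    0    1]
  r1: [   0    1    0    1   -1   -1    0   -1]
  r2: [   0    0    1    0    0   -1    1    1]
  r3: [   0    0    0    0    0    0    0    0]
Fix exponent of X6 at 1, X4 at 0, X5 at 0, X7 at 0, X8 at 0; solve each RREF row for its pivot's exponent:
  r0: exp(X1) + (-1)·1 = 0 ⇒ exp(X1) = 1
  r1: exp(X2) + (-1)·1 = 0 ⇒ exp(X2) = 1
  r2: exp(X3) + (-1)·1 = 0 ⇒ exp(X3) = 1
Π_3 = X1 · X2 · X3 · X6

["1", "1", "1", "0", "0", "1", "0", "0"]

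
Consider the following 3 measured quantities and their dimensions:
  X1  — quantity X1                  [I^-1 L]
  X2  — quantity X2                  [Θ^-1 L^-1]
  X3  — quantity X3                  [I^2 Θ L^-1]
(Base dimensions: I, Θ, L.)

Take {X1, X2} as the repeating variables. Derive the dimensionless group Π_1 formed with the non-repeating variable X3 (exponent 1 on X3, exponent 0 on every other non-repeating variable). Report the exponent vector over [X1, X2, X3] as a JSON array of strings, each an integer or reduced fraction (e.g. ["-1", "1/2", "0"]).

["2", "1", "1"]

Dimensional matrix (I×Θ×L by X1×X2×X3):
  I: [-1  0  2]
  Θ: [ 0 -1  1]
  L: [ 1 -1 -1]
Echelon form has 2 nonzero rows (pivots: X1,X2)
Pivot set = {X1,X2}, free = {X3}
RREF:
  r0: [   1    0   -2]
  r1: [   0    1   -1]
  r2: [   0    0    0]
Fix exponent of X3 at 1; solve each RREF row for its pivot's exponent:
  r0: exp(X1) + (-2)·1 = 0 ⇒ exp(X1) = 2
  r1: exp(X2) + (-1)·1 = 0 ⇒ exp(X2) = 1
Π_1 = X1^2 · X2 · X3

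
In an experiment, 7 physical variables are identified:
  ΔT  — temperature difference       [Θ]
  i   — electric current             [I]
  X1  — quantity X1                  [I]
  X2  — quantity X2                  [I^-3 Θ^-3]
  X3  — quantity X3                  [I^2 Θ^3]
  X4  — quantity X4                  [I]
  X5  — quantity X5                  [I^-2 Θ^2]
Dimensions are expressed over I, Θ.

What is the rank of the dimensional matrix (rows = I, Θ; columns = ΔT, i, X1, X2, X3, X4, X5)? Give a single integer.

2

Dimensional matrix (I×Θ by ΔT×i×X1×X2×X3×X4×X5):
  I: [ 0  1  1 -3  2  1 -2]
  Θ: [ 1  0  0 -3  3  0  2]
Echelon form has 2 nonzero rows (pivots: ΔT,i)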